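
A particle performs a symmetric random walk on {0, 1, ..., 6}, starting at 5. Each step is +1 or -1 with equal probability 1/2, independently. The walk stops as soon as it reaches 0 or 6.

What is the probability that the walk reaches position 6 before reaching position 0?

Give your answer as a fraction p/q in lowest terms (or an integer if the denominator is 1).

Answer: 5/6

Derivation:
Symmetric walk (p = 1/2): the harmonic-function argument gives P(hit 6 before 0 | start at 5) = a/N.
P = 5/6 = 5/6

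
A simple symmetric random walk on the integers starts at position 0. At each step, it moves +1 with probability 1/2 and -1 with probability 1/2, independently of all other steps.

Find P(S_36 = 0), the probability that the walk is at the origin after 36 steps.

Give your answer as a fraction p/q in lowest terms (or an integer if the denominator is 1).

Answer: 2268783825/17179869184

Derivation:
To return to 0 after 36 steps: need exactly 18 steps of +1 and 18 of -1.
Favorable paths: C(36,18) = 9075135300
Total paths: 2^36 = 68719476736
P = 9075135300/68719476736 = 2268783825/17179869184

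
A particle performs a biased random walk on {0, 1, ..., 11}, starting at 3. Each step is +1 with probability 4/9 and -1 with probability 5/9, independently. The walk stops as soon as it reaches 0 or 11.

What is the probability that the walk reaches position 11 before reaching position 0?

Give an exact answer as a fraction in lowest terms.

Biased walk: p = 4/9, q = 5/9, r = q/p = 5/4
Gambler's ruin: P(hit 11 before 0 | start at 3) = (1 - r^a)/(1 - r^N)
r^3 = 125/64; r^11 = 48828125/4194304
P = (1 - 125/64) / (1 - 48828125/4194304) = -61/64 / -44633821/4194304 = 3997696/44633821

Answer: 3997696/44633821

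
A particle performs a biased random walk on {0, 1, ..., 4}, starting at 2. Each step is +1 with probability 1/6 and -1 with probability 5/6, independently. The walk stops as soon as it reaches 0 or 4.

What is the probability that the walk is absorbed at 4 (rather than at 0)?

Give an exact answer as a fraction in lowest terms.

Biased walk: p = 1/6, q = 5/6, r = q/p = 5
Gambler's ruin: P(hit 4 before 0 | start at 2) = (1 - r^a)/(1 - r^N)
r^2 = 25; r^4 = 625
P = (1 - 25) / (1 - 625) = -24 / -624 = 1/26

Answer: 1/26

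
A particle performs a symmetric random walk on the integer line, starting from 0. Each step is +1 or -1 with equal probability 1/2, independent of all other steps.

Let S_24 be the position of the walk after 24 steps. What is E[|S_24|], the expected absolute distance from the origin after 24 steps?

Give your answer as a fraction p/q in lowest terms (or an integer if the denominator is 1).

S_24 takes values m ≡ 0 (mod 2) with |m| ≤ 24; P(S_24=m) = C(24,(24+m)/2)/2^24.
Total paths: 2^24 = 16777216
Distribution: P(S=-24)=1/16777216, P(S=-22)=24/16777216, P(S=-20)=276/16777216, P(S=-18)=2024/16777216, P(S=-16)=10626/16777216, P(S=-14)=42504/16777216, P(S=-12)=134596/16777216, P(S=-10)=346104/16777216, P(S=-8)=735471/16777216, P(S=-6)=1307504/16777216, P(S=-4)=1961256/16777216, P(S=-2)=2496144/16777216, P(S=0)=2704156/16777216, P(S=2)=2496144/16777216, P(S=4)=1961256/16777216, P(S=6)=1307504/16777216, P(S=8)=735471/16777216, P(S=10)=346104/16777216, P(S=12)=134596/16777216, P(S=14)=42504/16777216, P(S=16)=10626/16777216, P(S=18)=2024/16777216, P(S=20)=276/16777216, P(S=22)=24/16777216, P(S=24)=1/16777216
E[|S_24|] = Σ_m |m|·P(S_24=m) = 64899744/16777216 = 2028117/524288

Answer: 2028117/524288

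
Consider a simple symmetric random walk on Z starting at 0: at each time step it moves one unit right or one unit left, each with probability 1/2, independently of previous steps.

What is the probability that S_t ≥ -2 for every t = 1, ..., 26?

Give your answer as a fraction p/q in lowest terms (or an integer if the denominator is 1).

Answer: 928625/2097152

Derivation:
Let f(t,s) = #length-t paths at position s with S_1..S_t all ≥ -2.
f(t,s) = f(t-1,s-1) + f(t-1,s+1) for s ≥ -2; f(t,s) = 0 for s < -2.
t=0: f(0,0)=1
t=1: f(1,-1)=1 f(1,1)=1
t=2: f(2,-2)=1 f(2,0)=2 f(2,2)=1
t=3: f(3,-1)=3 f(3,1)=3 f(3,3)=1
t=4: f(4,-2)=3 f(4,0)=6 f(4,2)=4 f(4,4)=1
t=5: f(5,-1)=9 f(5,1)=10 f(5,3)=5 f(5,5)=1
t=6: f(6,-2)=9 f(6,0)=19 f(6,2)=15 f(6,4)=6 f(6,6)=1
t=7: f(7,-1)=28 f(7,1)=34 f(7,3)=21 f(7,5)=7 f(7,7)=1
t=8: f(8,-2)=28 f(8,0)=62 f(8,2)=55 f(8,4)=28 f(8,6)=8 f(8,8)=1
t=9: f(9,-1)=90 f(9,1)=117 f(9,3)=83 f(9,5)=36 f(9,7)=9 f(9,9)=1
t=10: f(10,-2)=90 f(10,0)=207 f(10,2)=200 f(10,4)=119 f(10,6)=45 f(10,8)=10 f(10,10)=1
t=11: f(11,-1)=297 f(11,1)=407 f(11,3)=319 f(11,5)=164 f(11,7)=55 f(11,9)=11 f(11,11)=1
t=12: f(12,-2)=297 f(12,0)=704 f(12,2)=726 f(12,4)=483 f(12,6)=219 f(12,8)=66 f(12,10)=12 f(12,12)=1
t=13: f(13,-1)=1001 f(13,1)=1430 f(13,3)=1209 f(13,5)=702 f(13,7)=285 f(13,9)=78 f(13,11)=13 f(13,13)=1
t=14: f(14,-2)=1001 f(14,0)=2431 f(14,2)=2639 f(14,4)=1911 f(14,6)=987 f(14,8)=363 f(14,10)=91 f(14,12)=14 f(14,14)=1
t=15: f(15,-1)=3432 f(15,1)=5070 f(15,3)=4550 f(15,5)=2898 f(15,7)=1350 f(15,9)=454 f(15,11)=105 f(15,13)=15 f(15,15)=1
t=16: f(16,-2)=3432 f(16,0)=8502 f(16,2)=9620 f(16,4)=7448 f(16,6)=4248 f(16,8)=1804 f(16,10)=559 f(16,12)=120 f(16,14)=16 f(16,16)=1
t=17: f(17,-1)=11934 f(17,1)=18122 f(17,3)=17068 f(17,5)=11696 f(17,7)=6052 f(17,9)=2363 f(17,11)=679 f(17,13)=136 f(17,15)=17 f(17,17)=1
t=18: f(18,-2)=11934 f(18,0)=30056 f(18,2)=35190 f(18,4)=28764 f(18,6)=17748 f(18,8)=8415 f(18,10)=3042 f(18,12)=815 f(18,14)=153 f(18,16)=18 f(18,18)=1
t=19: f(19,-1)=41990 f(19,1)=65246 f(19,3)=63954 f(19,5)=46512 f(19,7)=26163 f(19,9)=11457 f(19,11)=3857 f(19,13)=968 f(19,15)=171 f(19,17)=19 f(19,19)=1
t=20: f(20,-2)=41990 f(20,0)=107236 f(20,2)=129200 f(20,4)=110466 f(20,6)=72675 f(20,8)=37620 f(20,10)=15314 f(20,12)=4825 f(20,14)=1139 f(20,16)=190 f(20,18)=20 f(20,20)=1
t=21: f(21,-1)=149226 f(21,1)=236436 f(21,3)=239666 f(21,5)=183141 f(21,7)=110295 f(21,9)=52934 f(21,11)=20139 f(21,13)=5964 f(21,15)=1329 f(21,17)=210 f(21,19)=21 f(21,21)=1
t=22: f(22,-2)=149226 f(22,0)=385662 f(22,2)=476102 f(22,4)=422807 f(22,6)=293436 f(22,8)=163229 f(22,10)=73073 f(22,12)=26103 f(22,14)=7293 f(22,16)=1539 f(22,18)=231 f(22,20)=22 f(22,22)=1
t=23: f(23,-1)=534888 f(23,1)=861764 f(23,3)=898909 f(23,5)=716243 f(23,7)=456665 f(23,9)=236302 f(23,11)=99176 f(23,13)=33396 f(23,15)=8832 f(23,17)=1770 f(23,19)=253 f(23,21)=23 f(23,23)=1
t=24: f(24,-2)=534888 f(24,0)=1396652 f(24,2)=1760673 f(24,4)=1615152 f(24,6)=1172908 f(24,8)=692967 f(24,10)=335478 f(24,12)=132572 f(24,14)=42228 f(24,16)=10602 f(24,18)=2023 f(24,20)=276 f(24,22)=24 f(24,24)=1
t=25: f(25,-1)=1931540 f(25,1)=3157325 f(25,3)=3375825 f(25,5)=2788060 f(25,7)=1865875 f(25,9)=1028445 f(25,11)=468050 f(25,13)=174800 f(25,15)=52830 f(25,17)=12625 f(25,19)=2299 f(25,21)=300 f(25,23)=25 f(25,25)=1
t=26: f(26,-2)=1931540 f(26,0)=5088865 f(26,2)=6533150 f(26,4)=6163885 f(26,6)=4653935 f(26,8)=2894320 f(26,10)=1496495 f(26,12)=642850 f(26,14)=227630 f(26,16)=65455 f(26,18)=14924 f(26,20)=2599 f(26,22)=325 f(26,24)=26 f(26,26)=1
Σ_s f(26,s) = 29716000
P = 29716000/67108864 = 928625/2097152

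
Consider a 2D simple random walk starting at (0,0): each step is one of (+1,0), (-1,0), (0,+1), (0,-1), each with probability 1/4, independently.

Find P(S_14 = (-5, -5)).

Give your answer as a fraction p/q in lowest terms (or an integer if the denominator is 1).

Let h be the number of horizontal steps (so 14-h are vertical). To end at (-5,-5) need (h-5)/2 right-steps and ((14-h)-5)/2 up-steps.
Sum over h with 5 ≤ h ≤ 9, h ≡ 1 (mod 2), 14-h ≡ 1 (mod 2):
h=5: C(14,5)·C(5,0)·C(9,2) = 2002·1·36 = 72072
h=7: C(14,7)·C(7,1)·C(7,1) = 3432·7·7 = 168168
h=9: C(14,9)·C(9,2)·C(5,0) = 2002·36·1 = 72072
Total favorable: 312312
Total paths: 4^14 = 268435456
P = 312312/268435456 = 39039/33554432

Answer: 39039/33554432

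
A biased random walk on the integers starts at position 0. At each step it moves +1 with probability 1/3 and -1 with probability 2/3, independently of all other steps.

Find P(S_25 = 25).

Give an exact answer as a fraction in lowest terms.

To reach position 25 after 25 steps: need 25 steps of +1 and 0 steps of -1.
Number of such sequences: C(25,25) = 1
Each has probability (1/3)^25 · (2/3)^0 = 1/847288609443
P = 1 · 1/847288609443 = 1/847288609443

Answer: 1/847288609443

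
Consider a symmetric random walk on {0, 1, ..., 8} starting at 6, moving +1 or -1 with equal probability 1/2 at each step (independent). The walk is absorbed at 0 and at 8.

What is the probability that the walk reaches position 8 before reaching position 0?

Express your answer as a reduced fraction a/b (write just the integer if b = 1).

Answer: 3/4

Derivation:
Symmetric walk (p = 1/2): the harmonic-function argument gives P(hit 8 before 0 | start at 6) = a/N.
P = 6/8 = 3/4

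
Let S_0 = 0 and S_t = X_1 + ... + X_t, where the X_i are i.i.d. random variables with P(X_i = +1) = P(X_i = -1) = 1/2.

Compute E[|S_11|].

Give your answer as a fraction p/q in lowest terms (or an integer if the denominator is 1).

S_11 takes values m ≡ 1 (mod 2) with |m| ≤ 11; P(S_11=m) = C(11,(11+m)/2)/2^11.
Total paths: 2^11 = 2048
Distribution: P(S=-11)=1/2048, P(S=-9)=11/2048, P(S=-7)=55/2048, P(S=-5)=165/2048, P(S=-3)=330/2048, P(S=-1)=462/2048, P(S=1)=462/2048, P(S=3)=330/2048, P(S=5)=165/2048, P(S=7)=55/2048, P(S=9)=11/2048, P(S=11)=1/2048
E[|S_11|] = Σ_m |m|·P(S_11=m) = 5544/2048 = 693/256

Answer: 693/256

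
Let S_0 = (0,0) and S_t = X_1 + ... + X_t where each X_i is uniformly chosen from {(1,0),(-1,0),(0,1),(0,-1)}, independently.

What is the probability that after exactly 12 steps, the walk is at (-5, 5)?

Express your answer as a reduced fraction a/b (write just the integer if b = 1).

Let h be the number of horizontal steps (so 12-h are vertical). To end at (-5,5) need (h-5)/2 right-steps and ((12-h)+5)/2 up-steps.
Sum over h with 5 ≤ h ≤ 7, h ≡ 1 (mod 2), 12-h ≡ 1 (mod 2):
h=5: C(12,5)·C(5,0)·C(7,6) = 792·1·7 = 5544
h=7: C(12,7)·C(7,1)·C(5,5) = 792·7·1 = 5544
Total favorable: 11088
Total paths: 4^12 = 16777216
P = 11088/16777216 = 693/1048576

Answer: 693/1048576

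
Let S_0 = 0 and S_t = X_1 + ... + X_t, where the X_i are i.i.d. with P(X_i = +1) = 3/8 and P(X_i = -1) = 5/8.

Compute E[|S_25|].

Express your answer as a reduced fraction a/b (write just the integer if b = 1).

Answer: 7962626823244450837975/1180591620717411303424

Derivation:
S_25 takes values m ≡ 1 (mod 2) with |m| ≤ 25; P(S_25=m) = C(25,(25+m)/2) · (3/8)^((25+m)/2) · (5/8)^((25-m)/2).
Distribution: P(S=-25)=298023223876953125/37778931862957161709568, P(S=-23)=4470348358154296875/37778931862957161709568, P(S=-21)=8046627044677734375/9444732965739290427392, P(S=-19)=37014484405517578125/9444732965739290427392, P(S=-17)=244295597076416015625/18889465931478580854784, P(S=-15)=615624904632568359375/18889465931478580854784, P(S=-13)=615624904632568359375/9444732965739290427392, P(S=-11)=1002589130401611328125/9444732965739290427392, P(S=-9)=5413981304168701171875/37778931862957161709568, P(S=-7)=6135845478057861328125/37778931862957161709568, P(S=-5)=736301457366943359375/4722366482869645213696, P(S=-3)=602428465118408203125/4722366482869645213696, P(S=-1)=843399851165771484375/9444732965739290427392, P(S=1)=506039910699462890625/9444732965739290427392, P(S=3)=130124548465576171875/4722366482869645213696, P(S=5)=57254801324853515625/4722366482869645213696, P(S=7)=171764403974560546875/37778931862957161709568, P(S=9)=54560457733095703125/37778931862957161709568, P(S=11)=3637363848873046875/9444732965739290427392, P(S=13)=804048850803515625/9444732965739290427392, P(S=15)=289457586289265625/18889465931478580854784, P(S=17)=41351083755609375/18889465931478580854784, P(S=19)=2255513659396875/9444732965739290427392, P(S=21)=176518460300625/9444732965739290427392, P(S=23)=35303692060125/37778931862957161709568, P(S=25)=847288609443/37778931862957161709568
E[|S_25|] = Σ_m |m|·P(S_25=m) = 7962626823244450837975/1180591620717411303424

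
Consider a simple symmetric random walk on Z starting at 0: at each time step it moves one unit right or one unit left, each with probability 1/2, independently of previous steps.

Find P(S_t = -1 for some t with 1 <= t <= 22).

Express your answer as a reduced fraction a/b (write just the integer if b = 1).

Answer: 436109/524288

Derivation:
Count via complement. Let g(t,s) = #length-t paths at position s with S_1..S_t all ≠ -1.
g(t,s) = g(t-1,s-1) + g(t-1,s+1) for s ≠ -1; g(t,-1) = 0.
t=0: g(0,0)=1
t=1: g(1,1)=1
t=2: g(2,0)=1 g(2,2)=1
t=3: g(3,1)=2 g(3,3)=1
t=4: g(4,0)=2 g(4,2)=3 g(4,4)=1
t=5: g(5,1)=5 g(5,3)=4 g(5,5)=1
t=6: g(6,0)=5 g(6,2)=9 g(6,4)=5 g(6,6)=1
t=7: g(7,1)=14 g(7,3)=14 g(7,5)=6 g(7,7)=1
t=8: g(8,0)=14 g(8,2)=28 g(8,4)=20 g(8,6)=7 g(8,8)=1
t=9: g(9,1)=42 g(9,3)=48 g(9,5)=27 g(9,7)=8 g(9,9)=1
t=10: g(10,0)=42 g(10,2)=90 g(10,4)=75 g(10,6)=35 g(10,8)=9 g(10,10)=1
t=11: g(11,1)=132 g(11,3)=165 g(11,5)=110 g(11,7)=44 g(11,9)=10 g(11,11)=1
t=12: g(12,0)=132 g(12,2)=297 g(12,4)=275 g(12,6)=154 g(12,8)=54 g(12,10)=11 g(12,12)=1
t=13: g(13,1)=429 g(13,3)=572 g(13,5)=429 g(13,7)=208 g(13,9)=65 g(13,11)=12 g(13,13)=1
t=14: g(14,0)=429 g(14,2)=1001 g(14,4)=1001 g(14,6)=637 g(14,8)=273 g(14,10)=77 g(14,12)=13 g(14,14)=1
t=15: g(15,1)=1430 g(15,3)=2002 g(15,5)=1638 g(15,7)=910 g(15,9)=350 g(15,11)=90 g(15,13)=14 g(15,15)=1
t=16: g(16,0)=1430 g(16,2)=3432 g(16,4)=3640 g(16,6)=2548 g(16,8)=1260 g(16,10)=440 g(16,12)=104 g(16,14)=15 g(16,16)=1
t=17: g(17,1)=4862 g(17,3)=7072 g(17,5)=6188 g(17,7)=3808 g(17,9)=1700 g(17,11)=544 g(17,13)=119 g(17,15)=16 g(17,17)=1
t=18: g(18,0)=4862 g(18,2)=11934 g(18,4)=13260 g(18,6)=9996 g(18,8)=5508 g(18,10)=2244 g(18,12)=663 g(18,14)=135 g(18,16)=17 g(18,18)=1
t=19: g(19,1)=16796 g(19,3)=25194 g(19,5)=23256 g(19,7)=15504 g(19,9)=7752 g(19,11)=2907 g(19,13)=798 g(19,15)=152 g(19,17)=18 g(19,19)=1
t=20: g(20,0)=16796 g(20,2)=41990 g(20,4)=48450 g(20,6)=38760 g(20,8)=23256 g(20,10)=10659 g(20,12)=3705 g(20,14)=950 g(20,16)=170 g(20,18)=19 g(20,20)=1
t=21: g(21,1)=58786 g(21,3)=90440 g(21,5)=87210 g(21,7)=62016 g(21,9)=33915 g(21,11)=14364 g(21,13)=4655 g(21,15)=1120 g(21,17)=189 g(21,19)=20 g(21,21)=1
t=22: g(22,0)=58786 g(22,2)=149226 g(22,4)=177650 g(22,6)=149226 g(22,8)=95931 g(22,10)=48279 g(22,12)=19019 g(22,14)=5775 g(22,16)=1309 g(22,18)=209 g(22,20)=21 g(22,22)=1
Paths never hitting -1: Σ_s g(22,s) = 705432
Paths hitting -1: 2^22 - 705432 = 3488872
P = 3488872/4194304 = 436109/524288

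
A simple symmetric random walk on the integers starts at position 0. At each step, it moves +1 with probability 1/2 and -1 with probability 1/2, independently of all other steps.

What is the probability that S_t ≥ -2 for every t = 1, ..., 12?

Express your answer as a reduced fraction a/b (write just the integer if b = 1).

Answer: 627/1024

Derivation:
Let f(t,s) = #length-t paths at position s with S_1..S_t all ≥ -2.
f(t,s) = f(t-1,s-1) + f(t-1,s+1) for s ≥ -2; f(t,s) = 0 for s < -2.
t=0: f(0,0)=1
t=1: f(1,-1)=1 f(1,1)=1
t=2: f(2,-2)=1 f(2,0)=2 f(2,2)=1
t=3: f(3,-1)=3 f(3,1)=3 f(3,3)=1
t=4: f(4,-2)=3 f(4,0)=6 f(4,2)=4 f(4,4)=1
t=5: f(5,-1)=9 f(5,1)=10 f(5,3)=5 f(5,5)=1
t=6: f(6,-2)=9 f(6,0)=19 f(6,2)=15 f(6,4)=6 f(6,6)=1
t=7: f(7,-1)=28 f(7,1)=34 f(7,3)=21 f(7,5)=7 f(7,7)=1
t=8: f(8,-2)=28 f(8,0)=62 f(8,2)=55 f(8,4)=28 f(8,6)=8 f(8,8)=1
t=9: f(9,-1)=90 f(9,1)=117 f(9,3)=83 f(9,5)=36 f(9,7)=9 f(9,9)=1
t=10: f(10,-2)=90 f(10,0)=207 f(10,2)=200 f(10,4)=119 f(10,6)=45 f(10,8)=10 f(10,10)=1
t=11: f(11,-1)=297 f(11,1)=407 f(11,3)=319 f(11,5)=164 f(11,7)=55 f(11,9)=11 f(11,11)=1
t=12: f(12,-2)=297 f(12,0)=704 f(12,2)=726 f(12,4)=483 f(12,6)=219 f(12,8)=66 f(12,10)=12 f(12,12)=1
Σ_s f(12,s) = 2508
P = 2508/4096 = 627/1024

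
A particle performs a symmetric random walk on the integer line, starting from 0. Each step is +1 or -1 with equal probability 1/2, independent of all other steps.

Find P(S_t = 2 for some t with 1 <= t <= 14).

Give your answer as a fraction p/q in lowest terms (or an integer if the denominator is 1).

Answer: 9949/16384

Derivation:
Count via complement. Let g(t,s) = #length-t paths at position s with S_1..S_t all ≠ 2.
g(t,s) = g(t-1,s-1) + g(t-1,s+1) for s ≠ 2; g(t,2) = 0.
t=0: g(0,0)=1
t=1: g(1,-1)=1 g(1,1)=1
t=2: g(2,-2)=1 g(2,0)=2
t=3: g(3,-3)=1 g(3,-1)=3 g(3,1)=2
t=4: g(4,-4)=1 g(4,-2)=4 g(4,0)=5
t=5: g(5,-5)=1 g(5,-3)=5 g(5,-1)=9 g(5,1)=5
t=6: g(6,-6)=1 g(6,-4)=6 g(6,-2)=14 g(6,0)=14
t=7: g(7,-7)=1 g(7,-5)=7 g(7,-3)=20 g(7,-1)=28 g(7,1)=14
t=8: g(8,-8)=1 g(8,-6)=8 g(8,-4)=27 g(8,-2)=48 g(8,0)=42
t=9: g(9,-9)=1 g(9,-7)=9 g(9,-5)=35 g(9,-3)=75 g(9,-1)=90 g(9,1)=42
t=10: g(10,-10)=1 g(10,-8)=10 g(10,-6)=44 g(10,-4)=110 g(10,-2)=165 g(10,0)=132
t=11: g(11,-11)=1 g(11,-9)=11 g(11,-7)=54 g(11,-5)=154 g(11,-3)=275 g(11,-1)=297 g(11,1)=132
t=12: g(12,-12)=1 g(12,-10)=12 g(12,-8)=65 g(12,-6)=208 g(12,-4)=429 g(12,-2)=572 g(12,0)=429
t=13: g(13,-13)=1 g(13,-11)=13 g(13,-9)=77 g(13,-7)=273 g(13,-5)=637 g(13,-3)=1001 g(13,-1)=1001 g(13,1)=429
t=14: g(14,-14)=1 g(14,-12)=14 g(14,-10)=90 g(14,-8)=350 g(14,-6)=910 g(14,-4)=1638 g(14,-2)=2002 g(14,0)=1430
Paths never hitting 2: Σ_s g(14,s) = 6435
Paths hitting 2: 2^14 - 6435 = 9949
P = 9949/16384 = 9949/16384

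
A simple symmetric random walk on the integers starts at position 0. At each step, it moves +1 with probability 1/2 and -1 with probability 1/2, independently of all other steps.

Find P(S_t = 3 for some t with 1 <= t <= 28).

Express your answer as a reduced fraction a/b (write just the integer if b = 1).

Answer: 19179317/33554432

Derivation:
Count via complement. Let g(t,s) = #length-t paths at position s with S_1..S_t all ≠ 3.
g(t,s) = g(t-1,s-1) + g(t-1,s+1) for s ≠ 3; g(t,3) = 0.
t=0: g(0,0)=1
t=1: g(1,-1)=1 g(1,1)=1
t=2: g(2,-2)=1 g(2,0)=2 g(2,2)=1
t=3: g(3,-3)=1 g(3,-1)=3 g(3,1)=3
t=4: g(4,-4)=1 g(4,-2)=4 g(4,0)=6 g(4,2)=3
t=5: g(5,-5)=1 g(5,-3)=5 g(5,-1)=10 g(5,1)=9
t=6: g(6,-6)=1 g(6,-4)=6 g(6,-2)=15 g(6,0)=19 g(6,2)=9
t=7: g(7,-7)=1 g(7,-5)=7 g(7,-3)=21 g(7,-1)=34 g(7,1)=28
t=8: g(8,-8)=1 g(8,-6)=8 g(8,-4)=28 g(8,-2)=55 g(8,0)=62 g(8,2)=28
t=9: g(9,-9)=1 g(9,-7)=9 g(9,-5)=36 g(9,-3)=83 g(9,-1)=117 g(9,1)=90
t=10: g(10,-10)=1 g(10,-8)=10 g(10,-6)=45 g(10,-4)=119 g(10,-2)=200 g(10,0)=207 g(10,2)=90
t=11: g(11,-11)=1 g(11,-9)=11 g(11,-7)=55 g(11,-5)=164 g(11,-3)=319 g(11,-1)=407 g(11,1)=297
t=12: g(12,-12)=1 g(12,-10)=12 g(12,-8)=66 g(12,-6)=219 g(12,-4)=483 g(12,-2)=726 g(12,0)=704 g(12,2)=297
t=13: g(13,-13)=1 g(13,-11)=13 g(13,-9)=78 g(13,-7)=285 g(13,-5)=702 g(13,-3)=1209 g(13,-1)=1430 g(13,1)=1001
t=14: g(14,-14)=1 g(14,-12)=14 g(14,-10)=91 g(14,-8)=363 g(14,-6)=987 g(14,-4)=1911 g(14,-2)=2639 g(14,0)=2431 g(14,2)=1001
t=15: g(15,-15)=1 g(15,-13)=15 g(15,-11)=105 g(15,-9)=454 g(15,-7)=1350 g(15,-5)=2898 g(15,-3)=4550 g(15,-1)=5070 g(15,1)=3432
t=16: g(16,-16)=1 g(16,-14)=16 g(16,-12)=120 g(16,-10)=559 g(16,-8)=1804 g(16,-6)=4248 g(16,-4)=7448 g(16,-2)=9620 g(16,0)=8502 g(16,2)=3432
t=17: g(17,-17)=1 g(17,-15)=17 g(17,-13)=136 g(17,-11)=679 g(17,-9)=2363 g(17,-7)=6052 g(17,-5)=11696 g(17,-3)=17068 g(17,-1)=18122 g(17,1)=11934
t=18: g(18,-18)=1 g(18,-16)=18 g(18,-14)=153 g(18,-12)=815 g(18,-10)=3042 g(18,-8)=8415 g(18,-6)=17748 g(18,-4)=28764 g(18,-2)=35190 g(18,0)=30056 g(18,2)=11934
t=19: g(19,-19)=1 g(19,-17)=19 g(19,-15)=171 g(19,-13)=968 g(19,-11)=3857 g(19,-9)=11457 g(19,-7)=26163 g(19,-5)=46512 g(19,-3)=63954 g(19,-1)=65246 g(19,1)=41990
t=20: g(20,-20)=1 g(20,-18)=20 g(20,-16)=190 g(20,-14)=1139 g(20,-12)=4825 g(20,-10)=15314 g(20,-8)=37620 g(20,-6)=72675 g(20,-4)=110466 g(20,-2)=129200 g(20,0)=107236 g(20,2)=41990
t=21: g(21,-21)=1 g(21,-19)=21 g(21,-17)=210 g(21,-15)=1329 g(21,-13)=5964 g(21,-11)=20139 g(21,-9)=52934 g(21,-7)=110295 g(21,-5)=183141 g(21,-3)=239666 g(21,-1)=236436 g(21,1)=149226
t=22: g(22,-22)=1 g(22,-20)=22 g(22,-18)=231 g(22,-16)=1539 g(22,-14)=7293 g(22,-12)=26103 g(22,-10)=73073 g(22,-8)=163229 g(22,-6)=293436 g(22,-4)=422807 g(22,-2)=476102 g(22,0)=385662 g(22,2)=149226
t=23: g(23,-23)=1 g(23,-21)=23 g(23,-19)=253 g(23,-17)=1770 g(23,-15)=8832 g(23,-13)=33396 g(23,-11)=99176 g(23,-9)=236302 g(23,-7)=456665 g(23,-5)=716243 g(23,-3)=898909 g(23,-1)=861764 g(23,1)=534888
t=24: g(24,-24)=1 g(24,-22)=24 g(24,-20)=276 g(24,-18)=2023 g(24,-16)=10602 g(24,-14)=42228 g(24,-12)=132572 g(24,-10)=335478 g(24,-8)=692967 g(24,-6)=1172908 g(24,-4)=1615152 g(24,-2)=1760673 g(24,0)=1396652 g(24,2)=534888
t=25: g(25,-25)=1 g(25,-23)=25 g(25,-21)=300 g(25,-19)=2299 g(25,-17)=12625 g(25,-15)=52830 g(25,-13)=174800 g(25,-11)=468050 g(25,-9)=1028445 g(25,-7)=1865875 g(25,-5)=2788060 g(25,-3)=3375825 g(25,-1)=3157325 g(25,1)=1931540
t=26: g(26,-26)=1 g(26,-24)=26 g(26,-22)=325 g(26,-20)=2599 g(26,-18)=14924 g(26,-16)=65455 g(26,-14)=227630 g(26,-12)=642850 g(26,-10)=1496495 g(26,-8)=2894320 g(26,-6)=4653935 g(26,-4)=6163885 g(26,-2)=6533150 g(26,0)=5088865 g(26,2)=1931540
t=27: g(27,-27)=1 g(27,-25)=27 g(27,-23)=351 g(27,-21)=2924 g(27,-19)=17523 g(27,-17)=80379 g(27,-15)=293085 g(27,-13)=870480 g(27,-11)=2139345 g(27,-9)=4390815 g(27,-7)=7548255 g(27,-5)=10817820 g(27,-3)=12697035 g(27,-1)=11622015 g(27,1)=7020405
t=28: g(28,-28)=1 g(28,-26)=28 g(28,-24)=378 g(28,-22)=3275 g(28,-20)=20447 g(28,-18)=97902 g(28,-16)=373464 g(28,-14)=1163565 g(28,-12)=3009825 g(28,-10)=6530160 g(28,-8)=11939070 g(28,-6)=18366075 g(28,-4)=23514855 g(28,-2)=24319050 g(28,0)=18642420 g(28,2)=7020405
Paths never hitting 3: Σ_s g(28,s) = 115000920
Paths hitting 3: 2^28 - 115000920 = 153434536
P = 153434536/268435456 = 19179317/33554432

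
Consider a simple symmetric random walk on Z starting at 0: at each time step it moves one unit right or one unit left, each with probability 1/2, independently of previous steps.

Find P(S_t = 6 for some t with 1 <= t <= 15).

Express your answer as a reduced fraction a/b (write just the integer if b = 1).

Answer: 1941/16384

Derivation:
Count via complement. Let g(t,s) = #length-t paths at position s with S_1..S_t all ≠ 6.
g(t,s) = g(t-1,s-1) + g(t-1,s+1) for s ≠ 6; g(t,6) = 0.
t=0: g(0,0)=1
t=1: g(1,-1)=1 g(1,1)=1
t=2: g(2,-2)=1 g(2,0)=2 g(2,2)=1
t=3: g(3,-3)=1 g(3,-1)=3 g(3,1)=3 g(3,3)=1
t=4: g(4,-4)=1 g(4,-2)=4 g(4,0)=6 g(4,2)=4 g(4,4)=1
t=5: g(5,-5)=1 g(5,-3)=5 g(5,-1)=10 g(5,1)=10 g(5,3)=5 g(5,5)=1
t=6: g(6,-6)=1 g(6,-4)=6 g(6,-2)=15 g(6,0)=20 g(6,2)=15 g(6,4)=6
t=7: g(7,-7)=1 g(7,-5)=7 g(7,-3)=21 g(7,-1)=35 g(7,1)=35 g(7,3)=21 g(7,5)=6
t=8: g(8,-8)=1 g(8,-6)=8 g(8,-4)=28 g(8,-2)=56 g(8,0)=70 g(8,2)=56 g(8,4)=27
t=9: g(9,-9)=1 g(9,-7)=9 g(9,-5)=36 g(9,-3)=84 g(9,-1)=126 g(9,1)=126 g(9,3)=83 g(9,5)=27
t=10: g(10,-10)=1 g(10,-8)=10 g(10,-6)=45 g(10,-4)=120 g(10,-2)=210 g(10,0)=252 g(10,2)=209 g(10,4)=110
t=11: g(11,-11)=1 g(11,-9)=11 g(11,-7)=55 g(11,-5)=165 g(11,-3)=330 g(11,-1)=462 g(11,1)=461 g(11,3)=319 g(11,5)=110
t=12: g(12,-12)=1 g(12,-10)=12 g(12,-8)=66 g(12,-6)=220 g(12,-4)=495 g(12,-2)=792 g(12,0)=923 g(12,2)=780 g(12,4)=429
t=13: g(13,-13)=1 g(13,-11)=13 g(13,-9)=78 g(13,-7)=286 g(13,-5)=715 g(13,-3)=1287 g(13,-1)=1715 g(13,1)=1703 g(13,3)=1209 g(13,5)=429
t=14: g(14,-14)=1 g(14,-12)=14 g(14,-10)=91 g(14,-8)=364 g(14,-6)=1001 g(14,-4)=2002 g(14,-2)=3002 g(14,0)=3418 g(14,2)=2912 g(14,4)=1638
t=15: g(15,-15)=1 g(15,-13)=15 g(15,-11)=105 g(15,-9)=455 g(15,-7)=1365 g(15,-5)=3003 g(15,-3)=5004 g(15,-1)=6420 g(15,1)=6330 g(15,3)=4550 g(15,5)=1638
Paths never hitting 6: Σ_s g(15,s) = 28886
Paths hitting 6: 2^15 - 28886 = 3882
P = 3882/32768 = 1941/16384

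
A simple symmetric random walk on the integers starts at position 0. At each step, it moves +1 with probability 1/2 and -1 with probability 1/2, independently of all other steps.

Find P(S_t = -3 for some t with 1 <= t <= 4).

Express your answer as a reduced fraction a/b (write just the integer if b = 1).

Count via complement. Let g(t,s) = #length-t paths at position s with S_1..S_t all ≠ -3.
g(t,s) = g(t-1,s-1) + g(t-1,s+1) for s ≠ -3; g(t,-3) = 0.
t=0: g(0,0)=1
t=1: g(1,-1)=1 g(1,1)=1
t=2: g(2,-2)=1 g(2,0)=2 g(2,2)=1
t=3: g(3,-1)=3 g(3,1)=3 g(3,3)=1
t=4: g(4,-2)=3 g(4,0)=6 g(4,2)=4 g(4,4)=1
Paths never hitting -3: Σ_s g(4,s) = 14
Paths hitting -3: 2^4 - 14 = 2
P = 2/16 = 1/8

Answer: 1/8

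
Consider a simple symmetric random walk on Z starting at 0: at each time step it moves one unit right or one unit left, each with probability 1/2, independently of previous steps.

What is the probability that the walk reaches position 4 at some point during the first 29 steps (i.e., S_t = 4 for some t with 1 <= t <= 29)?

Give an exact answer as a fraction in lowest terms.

Answer: 123012781/268435456

Derivation:
Count via complement. Let g(t,s) = #length-t paths at position s with S_1..S_t all ≠ 4.
g(t,s) = g(t-1,s-1) + g(t-1,s+1) for s ≠ 4; g(t,4) = 0.
t=0: g(0,0)=1
t=1: g(1,-1)=1 g(1,1)=1
t=2: g(2,-2)=1 g(2,0)=2 g(2,2)=1
t=3: g(3,-3)=1 g(3,-1)=3 g(3,1)=3 g(3,3)=1
t=4: g(4,-4)=1 g(4,-2)=4 g(4,0)=6 g(4,2)=4
t=5: g(5,-5)=1 g(5,-3)=5 g(5,-1)=10 g(5,1)=10 g(5,3)=4
t=6: g(6,-6)=1 g(6,-4)=6 g(6,-2)=15 g(6,0)=20 g(6,2)=14
t=7: g(7,-7)=1 g(7,-5)=7 g(7,-3)=21 g(7,-1)=35 g(7,1)=34 g(7,3)=14
t=8: g(8,-8)=1 g(8,-6)=8 g(8,-4)=28 g(8,-2)=56 g(8,0)=69 g(8,2)=48
t=9: g(9,-9)=1 g(9,-7)=9 g(9,-5)=36 g(9,-3)=84 g(9,-1)=125 g(9,1)=117 g(9,3)=48
t=10: g(10,-10)=1 g(10,-8)=10 g(10,-6)=45 g(10,-4)=120 g(10,-2)=209 g(10,0)=242 g(10,2)=165
t=11: g(11,-11)=1 g(11,-9)=11 g(11,-7)=55 g(11,-5)=165 g(11,-3)=329 g(11,-1)=451 g(11,1)=407 g(11,3)=165
t=12: g(12,-12)=1 g(12,-10)=12 g(12,-8)=66 g(12,-6)=220 g(12,-4)=494 g(12,-2)=780 g(12,0)=858 g(12,2)=572
t=13: g(13,-13)=1 g(13,-11)=13 g(13,-9)=78 g(13,-7)=286 g(13,-5)=714 g(13,-3)=1274 g(13,-1)=1638 g(13,1)=1430 g(13,3)=572
t=14: g(14,-14)=1 g(14,-12)=14 g(14,-10)=91 g(14,-8)=364 g(14,-6)=1000 g(14,-4)=1988 g(14,-2)=2912 g(14,0)=3068 g(14,2)=2002
t=15: g(15,-15)=1 g(15,-13)=15 g(15,-11)=105 g(15,-9)=455 g(15,-7)=1364 g(15,-5)=2988 g(15,-3)=4900 g(15,-1)=5980 g(15,1)=5070 g(15,3)=2002
t=16: g(16,-16)=1 g(16,-14)=16 g(16,-12)=120 g(16,-10)=560 g(16,-8)=1819 g(16,-6)=4352 g(16,-4)=7888 g(16,-2)=10880 g(16,0)=11050 g(16,2)=7072
t=17: g(17,-17)=1 g(17,-15)=17 g(17,-13)=136 g(17,-11)=680 g(17,-9)=2379 g(17,-7)=6171 g(17,-5)=12240 g(17,-3)=18768 g(17,-1)=21930 g(17,1)=18122 g(17,3)=7072
t=18: g(18,-18)=1 g(18,-16)=18 g(18,-14)=153 g(18,-12)=816 g(18,-10)=3059 g(18,-8)=8550 g(18,-6)=18411 g(18,-4)=31008 g(18,-2)=40698 g(18,0)=40052 g(18,2)=25194
t=19: g(19,-19)=1 g(19,-17)=19 g(19,-15)=171 g(19,-13)=969 g(19,-11)=3875 g(19,-9)=11609 g(19,-7)=26961 g(19,-5)=49419 g(19,-3)=71706 g(19,-1)=80750 g(19,1)=65246 g(19,3)=25194
t=20: g(20,-20)=1 g(20,-18)=20 g(20,-16)=190 g(20,-14)=1140 g(20,-12)=4844 g(20,-10)=15484 g(20,-8)=38570 g(20,-6)=76380 g(20,-4)=121125 g(20,-2)=152456 g(20,0)=145996 g(20,2)=90440
t=21: g(21,-21)=1 g(21,-19)=21 g(21,-17)=210 g(21,-15)=1330 g(21,-13)=5984 g(21,-11)=20328 g(21,-9)=54054 g(21,-7)=114950 g(21,-5)=197505 g(21,-3)=273581 g(21,-1)=298452 g(21,1)=236436 g(21,3)=90440
t=22: g(22,-22)=1 g(22,-20)=22 g(22,-18)=231 g(22,-16)=1540 g(22,-14)=7314 g(22,-12)=26312 g(22,-10)=74382 g(22,-8)=169004 g(22,-6)=312455 g(22,-4)=471086 g(22,-2)=572033 g(22,0)=534888 g(22,2)=326876
t=23: g(23,-23)=1 g(23,-21)=23 g(23,-19)=253 g(23,-17)=1771 g(23,-15)=8854 g(23,-13)=33626 g(23,-11)=100694 g(23,-9)=243386 g(23,-7)=481459 g(23,-5)=783541 g(23,-3)=1043119 g(23,-1)=1106921 g(23,1)=861764 g(23,3)=326876
t=24: g(24,-24)=1 g(24,-22)=24 g(24,-20)=276 g(24,-18)=2024 g(24,-16)=10625 g(24,-14)=42480 g(24,-12)=134320 g(24,-10)=344080 g(24,-8)=724845 g(24,-6)=1265000 g(24,-4)=1826660 g(24,-2)=2150040 g(24,0)=1968685 g(24,2)=1188640
t=25: g(25,-25)=1 g(25,-23)=25 g(25,-21)=300 g(25,-19)=2300 g(25,-17)=12649 g(25,-15)=53105 g(25,-13)=176800 g(25,-11)=478400 g(25,-9)=1068925 g(25,-7)=1989845 g(25,-5)=3091660 g(25,-3)=3976700 g(25,-1)=4118725 g(25,1)=3157325 g(25,3)=1188640
t=26: g(26,-26)=1 g(26,-24)=26 g(26,-22)=325 g(26,-20)=2600 g(26,-18)=14949 g(26,-16)=65754 g(26,-14)=229905 g(26,-12)=655200 g(26,-10)=1547325 g(26,-8)=3058770 g(26,-6)=5081505 g(26,-4)=7068360 g(26,-2)=8095425 g(26,0)=7276050 g(26,2)=4345965
t=27: g(27,-27)=1 g(27,-25)=27 g(27,-23)=351 g(27,-21)=2925 g(27,-19)=17549 g(27,-17)=80703 g(27,-15)=295659 g(27,-13)=885105 g(27,-11)=2202525 g(27,-9)=4606095 g(27,-7)=8140275 g(27,-5)=12149865 g(27,-3)=15163785 g(27,-1)=15371475 g(27,1)=11622015 g(27,3)=4345965
t=28: g(28,-28)=1 g(28,-26)=28 g(28,-24)=378 g(28,-22)=3276 g(28,-20)=20474 g(28,-18)=98252 g(28,-16)=376362 g(28,-14)=1180764 g(28,-12)=3087630 g(28,-10)=6808620 g(28,-8)=12746370 g(28,-6)=20290140 g(28,-4)=27313650 g(28,-2)=30535260 g(28,0)=26993490 g(28,2)=15967980
t=29: g(29,-29)=1 g(29,-27)=29 g(29,-25)=406 g(29,-23)=3654 g(29,-21)=23750 g(29,-19)=118726 g(29,-17)=474614 g(29,-15)=1557126 g(29,-13)=4268394 g(29,-11)=9896250 g(29,-9)=19554990 g(29,-7)=33036510 g(29,-5)=47603790 g(29,-3)=57848910 g(29,-1)=57528750 g(29,1)=42961470 g(29,3)=15967980
Paths never hitting 4: Σ_s g(29,s) = 290845350
Paths hitting 4: 2^29 - 290845350 = 246025562
P = 246025562/536870912 = 123012781/268435456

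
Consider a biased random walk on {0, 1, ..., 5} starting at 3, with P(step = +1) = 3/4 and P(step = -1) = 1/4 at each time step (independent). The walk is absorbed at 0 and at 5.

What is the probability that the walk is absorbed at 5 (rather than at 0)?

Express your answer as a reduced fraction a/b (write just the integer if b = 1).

Biased walk: p = 3/4, q = 1/4, r = q/p = 1/3
Gambler's ruin: P(hit 5 before 0 | start at 3) = (1 - r^a)/(1 - r^N)
r^3 = 1/27; r^5 = 1/243
P = (1 - 1/27) / (1 - 1/243) = 26/27 / 242/243 = 117/121

Answer: 117/121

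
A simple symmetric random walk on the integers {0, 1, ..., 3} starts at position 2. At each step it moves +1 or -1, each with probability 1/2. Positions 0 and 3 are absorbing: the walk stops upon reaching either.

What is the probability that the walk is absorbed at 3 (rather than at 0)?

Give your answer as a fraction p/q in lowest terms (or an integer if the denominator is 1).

Answer: 2/3

Derivation:
Symmetric walk (p = 1/2): the harmonic-function argument gives P(hit 3 before 0 | start at 2) = a/N.
P = 2/3 = 2/3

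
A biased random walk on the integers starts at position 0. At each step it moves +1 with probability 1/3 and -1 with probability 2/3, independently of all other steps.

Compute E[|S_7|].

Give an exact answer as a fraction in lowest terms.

S_7 takes values m ≡ 1 (mod 2) with |m| ≤ 7; P(S_7=m) = C(7,(7+m)/2) · (1/3)^((7+m)/2) · (2/3)^((7-m)/2).
Distribution: P(S=-7)=128/2187, P(S=-5)=448/2187, P(S=-3)=224/729, P(S=-1)=560/2187, P(S=1)=280/2187, P(S=3)=28/729, P(S=5)=14/2187, P(S=7)=1/2187
E[|S_7|] = Σ_m |m|·P(S_7=m) = 2107/729

Answer: 2107/729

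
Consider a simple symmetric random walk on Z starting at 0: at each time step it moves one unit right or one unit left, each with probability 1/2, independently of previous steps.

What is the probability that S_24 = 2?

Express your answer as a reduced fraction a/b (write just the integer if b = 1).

To reach position 2 after 24 steps: need 13 steps of +1 and 11 of -1.
Favorable paths: C(24,13) = 2496144
Total paths: 2^24 = 16777216
P = 2496144/16777216 = 156009/1048576

Answer: 156009/1048576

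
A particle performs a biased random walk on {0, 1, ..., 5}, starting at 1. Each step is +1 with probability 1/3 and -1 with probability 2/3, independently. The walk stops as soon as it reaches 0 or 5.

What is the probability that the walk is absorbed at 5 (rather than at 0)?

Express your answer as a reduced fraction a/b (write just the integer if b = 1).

Biased walk: p = 1/3, q = 2/3, r = q/p = 2
Gambler's ruin: P(hit 5 before 0 | start at 1) = (1 - r^a)/(1 - r^N)
r^1 = 2; r^5 = 32
P = (1 - 2) / (1 - 32) = -1 / -31 = 1/31

Answer: 1/31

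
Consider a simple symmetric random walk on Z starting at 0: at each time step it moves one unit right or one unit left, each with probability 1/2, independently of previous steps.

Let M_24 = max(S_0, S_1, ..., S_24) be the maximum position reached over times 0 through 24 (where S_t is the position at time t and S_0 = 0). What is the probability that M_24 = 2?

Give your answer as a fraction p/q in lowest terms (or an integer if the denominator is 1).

Let M_24 = max(S_0,...,S_24). Use the reflection principle: for j ≥ 1, #{paths with M_24 ≥ j} = #{S_24 ≥ j} + #{S_24 ≥ j+1}.
By reflection, #{M_24 ≥ 2} = #{S_24 ≥ 2} + #{S_24 ≥ 3} = 7036530 + 4540386 = 11576916.
#{M_24 ≥ 3} = #{S_24 ≥ 3} + #{S_24 ≥ 4} = 4540386 + 4540386 = 9080772.
#{M_24 = 2} = 11576916 - 9080772 = 2496144.
P(M_24 = 2) = 2496144/16777216 = 156009/1048576

Answer: 156009/1048576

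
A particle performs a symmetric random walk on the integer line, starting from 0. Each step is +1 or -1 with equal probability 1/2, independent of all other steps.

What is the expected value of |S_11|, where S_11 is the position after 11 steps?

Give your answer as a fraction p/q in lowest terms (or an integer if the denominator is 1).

Answer: 693/256

Derivation:
S_11 takes values m ≡ 1 (mod 2) with |m| ≤ 11; P(S_11=m) = C(11,(11+m)/2)/2^11.
Total paths: 2^11 = 2048
Distribution: P(S=-11)=1/2048, P(S=-9)=11/2048, P(S=-7)=55/2048, P(S=-5)=165/2048, P(S=-3)=330/2048, P(S=-1)=462/2048, P(S=1)=462/2048, P(S=3)=330/2048, P(S=5)=165/2048, P(S=7)=55/2048, P(S=9)=11/2048, P(S=11)=1/2048
E[|S_11|] = Σ_m |m|·P(S_11=m) = 5544/2048 = 693/256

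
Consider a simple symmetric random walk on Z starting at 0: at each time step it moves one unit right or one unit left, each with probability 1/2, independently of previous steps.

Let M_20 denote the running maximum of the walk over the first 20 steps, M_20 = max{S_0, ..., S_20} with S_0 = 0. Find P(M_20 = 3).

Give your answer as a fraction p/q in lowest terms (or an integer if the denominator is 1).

Answer: 62985/524288

Derivation:
Let M_20 = max(S_0,...,S_20). Use the reflection principle: for j ≥ 1, #{paths with M_20 ≥ j} = #{S_20 ≥ j} + #{S_20 ≥ j+1}.
By reflection, #{M_20 ≥ 3} = #{S_20 ≥ 3} + #{S_20 ≥ 4} = 263950 + 263950 = 527900.
#{M_20 ≥ 4} = #{S_20 ≥ 4} + #{S_20 ≥ 5} = 263950 + 137980 = 401930.
#{M_20 = 3} = 527900 - 401930 = 125970.
P(M_20 = 3) = 125970/1048576 = 62985/524288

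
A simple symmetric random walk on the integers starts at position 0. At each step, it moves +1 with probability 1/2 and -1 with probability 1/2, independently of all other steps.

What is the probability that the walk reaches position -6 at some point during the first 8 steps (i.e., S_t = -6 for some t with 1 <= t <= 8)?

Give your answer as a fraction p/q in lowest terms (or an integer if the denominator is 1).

Count via complement. Let g(t,s) = #length-t paths at position s with S_1..S_t all ≠ -6.
g(t,s) = g(t-1,s-1) + g(t-1,s+1) for s ≠ -6; g(t,-6) = 0.
t=0: g(0,0)=1
t=1: g(1,-1)=1 g(1,1)=1
t=2: g(2,-2)=1 g(2,0)=2 g(2,2)=1
t=3: g(3,-3)=1 g(3,-1)=3 g(3,1)=3 g(3,3)=1
t=4: g(4,-4)=1 g(4,-2)=4 g(4,0)=6 g(4,2)=4 g(4,4)=1
t=5: g(5,-5)=1 g(5,-3)=5 g(5,-1)=10 g(5,1)=10 g(5,3)=5 g(5,5)=1
t=6: g(6,-4)=6 g(6,-2)=15 g(6,0)=20 g(6,2)=15 g(6,4)=6 g(6,6)=1
t=7: g(7,-5)=6 g(7,-3)=21 g(7,-1)=35 g(7,1)=35 g(7,3)=21 g(7,5)=7 g(7,7)=1
t=8: g(8,-4)=27 g(8,-2)=56 g(8,0)=70 g(8,2)=56 g(8,4)=28 g(8,6)=8 g(8,8)=1
Paths never hitting -6: Σ_s g(8,s) = 246
Paths hitting -6: 2^8 - 246 = 10
P = 10/256 = 5/128

Answer: 5/128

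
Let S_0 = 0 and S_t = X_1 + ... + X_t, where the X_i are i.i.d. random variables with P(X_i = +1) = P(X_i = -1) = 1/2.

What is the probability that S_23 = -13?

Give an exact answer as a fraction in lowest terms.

To reach position -13 after 23 steps: need 5 steps of +1 and 18 of -1.
Favorable paths: C(23,5) = 33649
Total paths: 2^23 = 8388608
P = 33649/8388608 = 33649/8388608

Answer: 33649/8388608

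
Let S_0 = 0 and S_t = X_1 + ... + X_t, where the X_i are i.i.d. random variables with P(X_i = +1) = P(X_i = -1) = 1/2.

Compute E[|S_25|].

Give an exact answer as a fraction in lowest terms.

Answer: 16900975/4194304

Derivation:
S_25 takes values m ≡ 1 (mod 2) with |m| ≤ 25; P(S_25=m) = C(25,(25+m)/2)/2^25.
Total paths: 2^25 = 33554432
Distribution: P(S=-25)=1/33554432, P(S=-23)=25/33554432, P(S=-21)=300/33554432, P(S=-19)=2300/33554432, P(S=-17)=12650/33554432, P(S=-15)=53130/33554432, P(S=-13)=177100/33554432, P(S=-11)=480700/33554432, P(S=-9)=1081575/33554432, P(S=-7)=2042975/33554432, P(S=-5)=3268760/33554432, P(S=-3)=4457400/33554432, P(S=-1)=5200300/33554432, P(S=1)=5200300/33554432, P(S=3)=4457400/33554432, P(S=5)=3268760/33554432, P(S=7)=2042975/33554432, P(S=9)=1081575/33554432, P(S=11)=480700/33554432, P(S=13)=177100/33554432, P(S=15)=53130/33554432, P(S=17)=12650/33554432, P(S=19)=2300/33554432, P(S=21)=300/33554432, P(S=23)=25/33554432, P(S=25)=1/33554432
E[|S_25|] = Σ_m |m|·P(S_25=m) = 135207800/33554432 = 16900975/4194304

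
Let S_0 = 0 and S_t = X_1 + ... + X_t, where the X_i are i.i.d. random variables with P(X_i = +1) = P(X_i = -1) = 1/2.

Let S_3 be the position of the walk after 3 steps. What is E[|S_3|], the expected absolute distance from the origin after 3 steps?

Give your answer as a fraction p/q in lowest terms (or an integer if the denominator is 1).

Answer: 3/2

Derivation:
S_3 takes values m ≡ 1 (mod 2) with |m| ≤ 3; P(S_3=m) = C(3,(3+m)/2)/2^3.
Total paths: 2^3 = 8
Distribution: P(S=-3)=1/8, P(S=-1)=3/8, P(S=1)=3/8, P(S=3)=1/8
E[|S_3|] = Σ_m |m|·P(S_3=m) = 12/8 = 3/2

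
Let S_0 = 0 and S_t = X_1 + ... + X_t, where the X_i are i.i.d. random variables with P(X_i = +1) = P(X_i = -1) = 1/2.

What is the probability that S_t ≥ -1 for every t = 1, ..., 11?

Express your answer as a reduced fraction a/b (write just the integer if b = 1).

Answer: 231/512

Derivation:
Let f(t,s) = #length-t paths at position s with S_1..S_t all ≥ -1.
f(t,s) = f(t-1,s-1) + f(t-1,s+1) for s ≥ -1; f(t,s) = 0 for s < -1.
t=0: f(0,0)=1
t=1: f(1,-1)=1 f(1,1)=1
t=2: f(2,0)=2 f(2,2)=1
t=3: f(3,-1)=2 f(3,1)=3 f(3,3)=1
t=4: f(4,0)=5 f(4,2)=4 f(4,4)=1
t=5: f(5,-1)=5 f(5,1)=9 f(5,3)=5 f(5,5)=1
t=6: f(6,0)=14 f(6,2)=14 f(6,4)=6 f(6,6)=1
t=7: f(7,-1)=14 f(7,1)=28 f(7,3)=20 f(7,5)=7 f(7,7)=1
t=8: f(8,0)=42 f(8,2)=48 f(8,4)=27 f(8,6)=8 f(8,8)=1
t=9: f(9,-1)=42 f(9,1)=90 f(9,3)=75 f(9,5)=35 f(9,7)=9 f(9,9)=1
t=10: f(10,0)=132 f(10,2)=165 f(10,4)=110 f(10,6)=44 f(10,8)=10 f(10,10)=1
t=11: f(11,-1)=132 f(11,1)=297 f(11,3)=275 f(11,5)=154 f(11,7)=54 f(11,9)=11 f(11,11)=1
Σ_s f(11,s) = 924
P = 924/2048 = 231/512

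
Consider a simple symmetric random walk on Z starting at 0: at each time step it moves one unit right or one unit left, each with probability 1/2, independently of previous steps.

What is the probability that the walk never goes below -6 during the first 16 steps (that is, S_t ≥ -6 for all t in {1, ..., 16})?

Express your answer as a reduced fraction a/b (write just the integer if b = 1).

Answer: 30251/32768

Derivation:
Let f(t,s) = #length-t paths at position s with S_1..S_t all ≥ -6.
f(t,s) = f(t-1,s-1) + f(t-1,s+1) for s ≥ -6; f(t,s) = 0 for s < -6.
t=0: f(0,0)=1
t=1: f(1,-1)=1 f(1,1)=1
t=2: f(2,-2)=1 f(2,0)=2 f(2,2)=1
t=3: f(3,-3)=1 f(3,-1)=3 f(3,1)=3 f(3,3)=1
t=4: f(4,-4)=1 f(4,-2)=4 f(4,0)=6 f(4,2)=4 f(4,4)=1
t=5: f(5,-5)=1 f(5,-3)=5 f(5,-1)=10 f(5,1)=10 f(5,3)=5 f(5,5)=1
t=6: f(6,-6)=1 f(6,-4)=6 f(6,-2)=15 f(6,0)=20 f(6,2)=15 f(6,4)=6 f(6,6)=1
t=7: f(7,-5)=7 f(7,-3)=21 f(7,-1)=35 f(7,1)=35 f(7,3)=21 f(7,5)=7 f(7,7)=1
t=8: f(8,-6)=7 f(8,-4)=28 f(8,-2)=56 f(8,0)=70 f(8,2)=56 f(8,4)=28 f(8,6)=8 f(8,8)=1
t=9: f(9,-5)=35 f(9,-3)=84 f(9,-1)=126 f(9,1)=126 f(9,3)=84 f(9,5)=36 f(9,7)=9 f(9,9)=1
t=10: f(10,-6)=35 f(10,-4)=119 f(10,-2)=210 f(10,0)=252 f(10,2)=210 f(10,4)=120 f(10,6)=45 f(10,8)=10 f(10,10)=1
t=11: f(11,-5)=154 f(11,-3)=329 f(11,-1)=462 f(11,1)=462 f(11,3)=330 f(11,5)=165 f(11,7)=55 f(11,9)=11 f(11,11)=1
t=12: f(12,-6)=154 f(12,-4)=483 f(12,-2)=791 f(12,0)=924 f(12,2)=792 f(12,4)=495 f(12,6)=220 f(12,8)=66 f(12,10)=12 f(12,12)=1
t=13: f(13,-5)=637 f(13,-3)=1274 f(13,-1)=1715 f(13,1)=1716 f(13,3)=1287 f(13,5)=715 f(13,7)=286 f(13,9)=78 f(13,11)=13 f(13,13)=1
t=14: f(14,-6)=637 f(14,-4)=1911 f(14,-2)=2989 f(14,0)=3431 f(14,2)=3003 f(14,4)=2002 f(14,6)=1001 f(14,8)=364 f(14,10)=91 f(14,12)=14 f(14,14)=1
t=15: f(15,-5)=2548 f(15,-3)=4900 f(15,-1)=6420 f(15,1)=6434 f(15,3)=5005 f(15,5)=3003 f(15,7)=1365 f(15,9)=455 f(15,11)=105 f(15,13)=15 f(15,15)=1
t=16: f(16,-6)=2548 f(16,-4)=7448 f(16,-2)=11320 f(16,0)=12854 f(16,2)=11439 f(16,4)=8008 f(16,6)=4368 f(16,8)=1820 f(16,10)=560 f(16,12)=120 f(16,14)=16 f(16,16)=1
Σ_s f(16,s) = 60502
P = 60502/65536 = 30251/32768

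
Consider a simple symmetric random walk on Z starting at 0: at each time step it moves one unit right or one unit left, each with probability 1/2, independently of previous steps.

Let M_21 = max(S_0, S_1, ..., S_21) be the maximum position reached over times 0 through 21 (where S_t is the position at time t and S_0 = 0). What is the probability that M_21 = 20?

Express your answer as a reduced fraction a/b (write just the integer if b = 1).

Answer: 1/2097152

Derivation:
Let M_21 = max(S_0,...,S_21). Use the reflection principle: for j ≥ 1, #{paths with M_21 ≥ j} = #{S_21 ≥ j} + #{S_21 ≥ j+1}.
By reflection, #{M_21 ≥ 20} = #{S_21 ≥ 20} + #{S_21 ≥ 21} = 1 + 1 = 2.
#{M_21 ≥ 21} = #{S_21 ≥ 21} + #{S_21 ≥ 22} = 1 + 0 = 1.
#{M_21 = 20} = 2 - 1 = 1.
P(M_21 = 20) = 1/2097152 = 1/2097152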